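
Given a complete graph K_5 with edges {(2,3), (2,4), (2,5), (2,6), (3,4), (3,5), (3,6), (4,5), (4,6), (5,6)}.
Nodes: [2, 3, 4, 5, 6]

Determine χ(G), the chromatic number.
Clique number ω(G) = 5 (lower bound: χ ≥ ω).
The clique on [2, 3, 4, 5, 6] has size 5, forcing χ ≥ 5, and the coloring below uses 5 colors, so χ(G) = 5.
A valid 5-coloring: color 1: [4]; color 2: [5]; color 3: [6]; color 4: [3]; color 5: [2].

χ(G) = 5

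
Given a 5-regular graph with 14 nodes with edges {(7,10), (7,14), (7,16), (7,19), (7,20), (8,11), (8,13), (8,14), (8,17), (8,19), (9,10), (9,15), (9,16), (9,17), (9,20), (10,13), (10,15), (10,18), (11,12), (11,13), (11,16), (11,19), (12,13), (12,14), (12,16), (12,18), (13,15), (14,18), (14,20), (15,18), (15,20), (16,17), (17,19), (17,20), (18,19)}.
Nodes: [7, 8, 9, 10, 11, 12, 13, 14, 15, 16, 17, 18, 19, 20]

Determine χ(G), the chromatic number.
χ(G) = 4

Clique number ω(G) = 3 (lower bound: χ ≥ ω).
Suppose a proper 3-coloring c exists. The clique [7, 14, 20] takes 3 distinct colors; by symmetry let c(7) = 1, c(14) = 2, c(20) = 3.
- Vertex 8: neighbors [14] already have colors [2]; try each remaining color.
- Case c(8) = 1:
  - Vertex 17: neighbors [8, 20] already have colors [1, 3] ⇒ c(17) = 2.
  - Vertex 9: neighbors [17, 20] already have colors [2, 3] ⇒ c(9) = 1.
  - Vertex 15: neighbors [9, 20] already have colors [1, 3] ⇒ c(15) = 2.
  - Vertex 13: neighbors [8, 15] already have colors [1, 2] ⇒ c(13) = 3.
  - Vertex 10: neighbors [7, 15, 13] already have colors [1, 2, 3] — all 3 colors blocked. Contradiction.
- Case c(8) = 3:
  - Vertex 19: neighbors [7, 8] already have colors [1, 3] ⇒ c(19) = 2.
  - Vertex 11: neighbors [19, 8] already have colors [2, 3] ⇒ c(11) = 1.
  - Vertex 12: neighbors [11, 14] already have colors [1, 2] ⇒ c(12) = 3.
  - Vertex 13: neighbors [11, 8] already have colors [1, 3] ⇒ c(13) = 2.
  - Vertex 10: neighbors [7, 13] already have colors [1, 2] ⇒ c(10) = 3.
  - Vertex 15: neighbors [13, 10] already have colors [2, 3] ⇒ c(15) = 1.
  - Vertex 18: neighbors [15, 14, 10] already have colors [1, 2, 3] — all 3 colors blocked. Contradiction.
Every case ends in a contradiction, so G has no proper 3-coloring (χ ≥ 4).
The coloring below uses 4 colors, so χ(G) = 4.
A valid 4-coloring: color 1: [7, 9, 13, 18]; color 2: [10, 16, 19, 20]; color 3: [11, 14, 15, 17]; color 4: [8, 12].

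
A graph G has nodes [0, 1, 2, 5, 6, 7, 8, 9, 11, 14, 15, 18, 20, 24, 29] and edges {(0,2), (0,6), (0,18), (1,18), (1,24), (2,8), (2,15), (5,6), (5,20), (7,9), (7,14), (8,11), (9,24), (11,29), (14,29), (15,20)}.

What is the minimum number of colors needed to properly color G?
χ(G) = 3

Clique number ω(G) = 2 (lower bound: χ ≥ ω).
Odd cycle [8, 11, 29, 14, 7, 9, 24, 1, 18, 0, 2] needs 3 colors (χ ≥ 3).
The coloring below uses 3 colors, so χ(G) = 3.
A valid 3-coloring: color 1: [1, 2, 6, 9, 11, 14, 20]; color 2: [0, 5, 7, 8, 15, 24, 29]; color 3: [18].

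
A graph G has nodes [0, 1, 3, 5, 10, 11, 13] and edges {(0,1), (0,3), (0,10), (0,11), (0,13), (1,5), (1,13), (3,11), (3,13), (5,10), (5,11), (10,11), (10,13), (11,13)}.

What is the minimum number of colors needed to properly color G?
Clique number ω(G) = 4 (lower bound: χ ≥ ω).
The clique on [0, 10, 11, 13] has size 4, forcing χ ≥ 4, and the coloring below uses 4 colors, so χ(G) = 4.
A valid 4-coloring: color 1: [1, 11]; color 2: [5, 13]; color 3: [0]; color 4: [3, 10].

χ(G) = 4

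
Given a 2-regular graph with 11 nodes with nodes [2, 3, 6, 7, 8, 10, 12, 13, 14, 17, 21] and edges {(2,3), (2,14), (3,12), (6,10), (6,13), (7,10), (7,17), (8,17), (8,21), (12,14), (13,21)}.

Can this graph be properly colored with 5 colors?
A valid 5-coloring: color 1: [2, 6, 12, 17, 21]; color 2: [3, 8, 10, 13, 14]; color 3: [7].
(χ(G) = 3 ≤ 5.)

Yes, G is 5-colorable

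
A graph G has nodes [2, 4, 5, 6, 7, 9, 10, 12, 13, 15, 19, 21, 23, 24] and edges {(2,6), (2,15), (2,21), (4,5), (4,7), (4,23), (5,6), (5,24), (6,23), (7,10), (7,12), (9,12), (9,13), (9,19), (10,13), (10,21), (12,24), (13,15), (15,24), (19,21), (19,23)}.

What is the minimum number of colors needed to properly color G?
χ(G) = 3

Clique number ω(G) = 2 (lower bound: χ ≥ ω).
Odd cycle [10, 13, 9, 19, 21] needs 3 colors (χ ≥ 3).
The coloring below uses 3 colors, so χ(G) = 3.
A valid 3-coloring: color 1: [4, 6, 10, 19, 24]; color 2: [5, 7, 9, 15, 21, 23]; color 3: [2, 12, 13].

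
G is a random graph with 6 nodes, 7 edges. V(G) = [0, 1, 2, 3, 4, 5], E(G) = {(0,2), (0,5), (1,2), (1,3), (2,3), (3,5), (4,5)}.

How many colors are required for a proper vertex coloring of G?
χ(G) = 3

Clique number ω(G) = 3 (lower bound: χ ≥ ω).
The clique on [1, 2, 3] has size 3, forcing χ ≥ 3, and the coloring below uses 3 colors, so χ(G) = 3.
A valid 3-coloring: color 1: [0, 3, 4]; color 2: [2, 5]; color 3: [1].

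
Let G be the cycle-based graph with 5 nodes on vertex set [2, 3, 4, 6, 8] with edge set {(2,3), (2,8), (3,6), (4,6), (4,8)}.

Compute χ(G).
χ(G) = 3

Clique number ω(G) = 2 (lower bound: χ ≥ ω).
Odd cycle [8, 4, 6, 3, 2] needs 3 colors (χ ≥ 3).
The coloring below uses 3 colors, so χ(G) = 3.
A valid 3-coloring: color 1: [3, 8]; color 2: [2, 4]; color 3: [6].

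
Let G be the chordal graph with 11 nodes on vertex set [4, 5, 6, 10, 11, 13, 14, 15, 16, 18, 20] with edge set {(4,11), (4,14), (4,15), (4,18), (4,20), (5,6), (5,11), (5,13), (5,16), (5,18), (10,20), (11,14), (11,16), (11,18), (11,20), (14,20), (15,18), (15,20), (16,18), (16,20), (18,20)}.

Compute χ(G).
Clique number ω(G) = 4 (lower bound: χ ≥ ω).
The clique on [11, 16, 18, 20] has size 4, forcing χ ≥ 4, and the coloring below uses 4 colors, so χ(G) = 4.
A valid 4-coloring: color 1: [5, 20]; color 2: [6, 10, 11, 13, 15]; color 3: [14, 18]; color 4: [4, 16].

χ(G) = 4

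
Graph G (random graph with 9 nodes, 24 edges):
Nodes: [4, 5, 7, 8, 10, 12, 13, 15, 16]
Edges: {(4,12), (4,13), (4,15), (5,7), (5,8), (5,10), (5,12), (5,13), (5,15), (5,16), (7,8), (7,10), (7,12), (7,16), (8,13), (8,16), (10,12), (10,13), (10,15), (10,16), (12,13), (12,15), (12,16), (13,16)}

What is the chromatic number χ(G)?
χ(G) = 5

Clique number ω(G) = 5 (lower bound: χ ≥ ω).
The clique on [5, 10, 12, 13, 16] has size 5, forcing χ ≥ 5, and the coloring below uses 5 colors, so χ(G) = 5.
A valid 5-coloring: color 1: [8, 12]; color 2: [4, 5]; color 3: [15, 16]; color 4: [10]; color 5: [7, 13].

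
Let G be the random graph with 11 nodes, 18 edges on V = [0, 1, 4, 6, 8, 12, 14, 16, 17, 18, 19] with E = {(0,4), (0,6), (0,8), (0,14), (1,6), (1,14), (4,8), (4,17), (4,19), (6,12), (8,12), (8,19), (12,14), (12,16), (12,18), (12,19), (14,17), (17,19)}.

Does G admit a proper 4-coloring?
Yes, G is 4-colorable

A valid 4-coloring: color 1: [1, 4, 12]; color 2: [0, 16, 18, 19]; color 3: [6, 8, 14]; color 4: [17].
(χ(G) = 4 ≤ 4.)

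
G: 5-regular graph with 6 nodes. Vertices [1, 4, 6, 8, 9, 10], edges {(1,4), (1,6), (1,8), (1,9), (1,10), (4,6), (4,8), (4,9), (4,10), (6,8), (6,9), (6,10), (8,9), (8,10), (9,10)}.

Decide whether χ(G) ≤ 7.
A valid 7-coloring: color 1: [9]; color 2: [10]; color 3: [6]; color 4: [4]; color 5: [1]; color 6: [8].
(χ(G) = 6 ≤ 7.)

Yes, G is 7-colorable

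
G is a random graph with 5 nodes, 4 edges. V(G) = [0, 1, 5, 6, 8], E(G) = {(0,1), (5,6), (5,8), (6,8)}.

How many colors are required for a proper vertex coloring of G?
χ(G) = 3

Clique number ω(G) = 3 (lower bound: χ ≥ ω).
The clique on [5, 6, 8] has size 3, forcing χ ≥ 3, and the coloring below uses 3 colors, so χ(G) = 3.
A valid 3-coloring: color 1: [1, 8]; color 2: [0, 6]; color 3: [5].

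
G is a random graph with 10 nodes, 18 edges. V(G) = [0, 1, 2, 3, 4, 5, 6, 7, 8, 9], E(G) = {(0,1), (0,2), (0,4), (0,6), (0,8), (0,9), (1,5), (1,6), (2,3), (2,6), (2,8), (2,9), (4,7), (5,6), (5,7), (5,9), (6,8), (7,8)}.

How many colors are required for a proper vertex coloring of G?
χ(G) = 4

Clique number ω(G) = 4 (lower bound: χ ≥ ω).
The clique on [0, 2, 6, 8] has size 4, forcing χ ≥ 4, and the coloring below uses 4 colors, so χ(G) = 4.
A valid 4-coloring: color 1: [0, 3, 5]; color 2: [1, 2, 7]; color 3: [4, 6, 9]; color 4: [8].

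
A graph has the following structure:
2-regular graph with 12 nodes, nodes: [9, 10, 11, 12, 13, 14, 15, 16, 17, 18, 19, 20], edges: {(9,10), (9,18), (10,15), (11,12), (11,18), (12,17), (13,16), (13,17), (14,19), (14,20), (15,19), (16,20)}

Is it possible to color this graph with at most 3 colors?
Yes, G is 3-colorable

A valid 3-coloring: color 1: [10, 12, 13, 18, 19, 20]; color 2: [9, 11, 14, 15, 16, 17].
(χ(G) = 2 ≤ 3.)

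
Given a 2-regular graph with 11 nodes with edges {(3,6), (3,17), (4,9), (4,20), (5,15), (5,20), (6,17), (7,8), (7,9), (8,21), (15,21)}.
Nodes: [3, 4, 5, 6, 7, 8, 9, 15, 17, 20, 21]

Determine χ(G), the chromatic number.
Clique number ω(G) = 3 (lower bound: χ ≥ ω).
The clique on [3, 6, 17] has size 3, forcing χ ≥ 3, and the coloring below uses 3 colors, so χ(G) = 3.
A valid 3-coloring: color 1: [3, 4, 5, 7, 21]; color 2: [6, 8, 9, 15, 20]; color 3: [17].

χ(G) = 3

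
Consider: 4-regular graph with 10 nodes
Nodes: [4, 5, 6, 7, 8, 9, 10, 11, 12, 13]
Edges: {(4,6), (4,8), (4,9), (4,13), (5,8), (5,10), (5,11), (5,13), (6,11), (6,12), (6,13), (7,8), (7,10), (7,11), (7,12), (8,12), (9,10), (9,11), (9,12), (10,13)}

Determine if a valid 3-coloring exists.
A valid 3-coloring: color 1: [4, 10, 11, 12]; color 2: [8, 9, 13]; color 3: [5, 6, 7].
(χ(G) = 3 ≤ 3.)

Yes, G is 3-colorable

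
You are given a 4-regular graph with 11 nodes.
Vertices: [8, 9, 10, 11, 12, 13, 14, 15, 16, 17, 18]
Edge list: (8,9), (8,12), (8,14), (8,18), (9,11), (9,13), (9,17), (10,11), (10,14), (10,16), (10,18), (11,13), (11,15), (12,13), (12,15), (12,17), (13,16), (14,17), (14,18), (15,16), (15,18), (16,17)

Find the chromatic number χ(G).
Clique number ω(G) = 3 (lower bound: χ ≥ ω).
The clique on [8, 14, 18] has size 3, forcing χ ≥ 3, and the coloring below uses 3 colors, so χ(G) = 3.
A valid 3-coloring: color 1: [8, 10, 13, 15, 17]; color 2: [11, 12, 14, 16]; color 3: [9, 18].

χ(G) = 3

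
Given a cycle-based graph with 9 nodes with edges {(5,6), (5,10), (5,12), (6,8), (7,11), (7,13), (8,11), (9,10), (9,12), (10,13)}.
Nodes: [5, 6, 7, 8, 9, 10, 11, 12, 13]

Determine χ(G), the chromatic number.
χ(G) = 3

Clique number ω(G) = 2 (lower bound: χ ≥ ω).
Odd cycle [6, 8, 11, 7, 13, 10, 5] needs 3 colors (χ ≥ 3).
The coloring below uses 3 colors, so χ(G) = 3.
A valid 3-coloring: color 1: [5, 7, 8, 9]; color 2: [6, 10, 11, 12]; color 3: [13].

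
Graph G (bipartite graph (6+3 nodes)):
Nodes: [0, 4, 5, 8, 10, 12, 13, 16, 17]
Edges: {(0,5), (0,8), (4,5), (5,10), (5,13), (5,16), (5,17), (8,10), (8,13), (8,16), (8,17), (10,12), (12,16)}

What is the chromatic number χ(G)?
χ(G) = 2

Clique number ω(G) = 2 (lower bound: χ ≥ ω).
The graph is bipartite (no odd cycle), so 2 colors suffice: χ(G) = 2.
A valid 2-coloring: color 1: [5, 8, 12]; color 2: [0, 4, 10, 13, 16, 17].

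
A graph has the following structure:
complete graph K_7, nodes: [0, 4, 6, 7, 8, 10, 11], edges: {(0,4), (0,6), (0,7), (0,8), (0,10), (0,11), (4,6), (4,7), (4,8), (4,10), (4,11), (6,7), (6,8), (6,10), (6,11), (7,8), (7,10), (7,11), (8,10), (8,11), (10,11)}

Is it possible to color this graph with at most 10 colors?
Yes, G is 10-colorable

A valid 10-coloring: color 1: [4]; color 2: [0]; color 3: [7]; color 4: [8]; color 5: [11]; color 6: [10]; color 7: [6].
(χ(G) = 7 ≤ 10.)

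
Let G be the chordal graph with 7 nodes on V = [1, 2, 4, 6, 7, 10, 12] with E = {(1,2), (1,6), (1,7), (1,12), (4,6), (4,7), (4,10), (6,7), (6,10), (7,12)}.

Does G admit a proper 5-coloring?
Yes, G is 5-colorable

A valid 5-coloring: color 1: [2, 6, 12]; color 2: [1, 4]; color 3: [7, 10].
(χ(G) = 3 ≤ 5.)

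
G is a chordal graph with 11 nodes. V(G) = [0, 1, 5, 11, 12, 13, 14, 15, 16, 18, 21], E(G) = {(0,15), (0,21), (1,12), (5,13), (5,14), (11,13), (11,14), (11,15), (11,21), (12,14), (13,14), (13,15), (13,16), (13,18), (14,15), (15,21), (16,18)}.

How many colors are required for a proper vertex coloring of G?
χ(G) = 4

Clique number ω(G) = 4 (lower bound: χ ≥ ω).
The clique on [11, 13, 14, 15] has size 4, forcing χ ≥ 4, and the coloring below uses 4 colors, so χ(G) = 4.
A valid 4-coloring: color 1: [12, 13, 21]; color 2: [0, 1, 14, 16]; color 3: [5, 15, 18]; color 4: [11].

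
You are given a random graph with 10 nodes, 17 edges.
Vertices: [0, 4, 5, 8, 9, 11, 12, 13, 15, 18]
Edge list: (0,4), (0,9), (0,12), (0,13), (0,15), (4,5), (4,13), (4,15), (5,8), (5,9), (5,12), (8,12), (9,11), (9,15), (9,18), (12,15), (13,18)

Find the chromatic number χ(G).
χ(G) = 3

Clique number ω(G) = 3 (lower bound: χ ≥ ω).
The clique on [0, 4, 13] has size 3, forcing χ ≥ 3, and the coloring below uses 3 colors, so χ(G) = 3.
A valid 3-coloring: color 1: [4, 9, 12]; color 2: [0, 8, 11, 18]; color 3: [5, 13, 15].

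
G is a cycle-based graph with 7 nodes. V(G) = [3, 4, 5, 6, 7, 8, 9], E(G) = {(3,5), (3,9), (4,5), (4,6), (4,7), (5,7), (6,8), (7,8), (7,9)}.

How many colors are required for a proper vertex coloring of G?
χ(G) = 3

Clique number ω(G) = 3 (lower bound: χ ≥ ω).
The clique on [4, 5, 7] has size 3, forcing χ ≥ 3, and the coloring below uses 3 colors, so χ(G) = 3.
A valid 3-coloring: color 1: [3, 6, 7]; color 2: [5, 8, 9]; color 3: [4].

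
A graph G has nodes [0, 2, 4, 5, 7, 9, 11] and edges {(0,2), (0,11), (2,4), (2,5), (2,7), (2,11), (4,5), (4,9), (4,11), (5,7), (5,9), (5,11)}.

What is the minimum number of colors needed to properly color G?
χ(G) = 4

Clique number ω(G) = 4 (lower bound: χ ≥ ω).
The clique on [2, 4, 5, 11] has size 4, forcing χ ≥ 4, and the coloring below uses 4 colors, so χ(G) = 4.
A valid 4-coloring: color 1: [2, 9]; color 2: [0, 5]; color 3: [7, 11]; color 4: [4].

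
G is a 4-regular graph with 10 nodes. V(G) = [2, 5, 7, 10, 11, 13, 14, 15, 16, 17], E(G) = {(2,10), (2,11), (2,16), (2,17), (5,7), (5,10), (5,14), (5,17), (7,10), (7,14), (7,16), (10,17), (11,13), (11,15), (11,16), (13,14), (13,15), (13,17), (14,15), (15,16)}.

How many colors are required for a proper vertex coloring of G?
χ(G) = 4

Clique number ω(G) = 3 (lower bound: χ ≥ ω).
Suppose a proper 3-coloring c exists. The clique [2, 10, 17] takes 3 distinct colors; by symmetry let c(2) = 1, c(10) = 2, c(17) = 3.
- Vertex 5: neighbors [10, 17] already have colors [2, 3] ⇒ c(5) = 1.
- Vertex 7: neighbors [5, 10] already have colors [1, 2] ⇒ c(7) = 3.
- Vertex 14: neighbors [5, 7] already have colors [1, 3] ⇒ c(14) = 2.
- Vertex 13: neighbors [14, 17] already have colors [2, 3] ⇒ c(13) = 1.
- Vertex 15: neighbors [13, 14] already have colors [1, 2] ⇒ c(15) = 3.
- Vertex 11: neighbors [2, 15] already have colors [1, 3] ⇒ c(11) = 2.
- Vertex 16: neighbors [2, 11, 7] already have colors [1, 2, 3] — all 3 colors blocked. Contradiction.
The forced assignments end in a contradiction, so G has no proper 3-coloring (χ ≥ 4).
The coloring below uses 4 colors, so χ(G) = 4.
A valid 4-coloring: color 1: [2, 5, 15]; color 2: [7, 11, 17]; color 3: [10, 14, 16]; color 4: [13].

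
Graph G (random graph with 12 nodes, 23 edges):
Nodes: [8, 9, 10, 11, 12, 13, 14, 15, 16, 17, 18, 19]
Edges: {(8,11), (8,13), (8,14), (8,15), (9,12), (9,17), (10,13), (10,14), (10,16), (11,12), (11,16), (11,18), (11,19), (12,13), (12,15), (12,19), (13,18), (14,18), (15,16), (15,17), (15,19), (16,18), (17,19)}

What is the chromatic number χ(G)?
χ(G) = 3

Clique number ω(G) = 3 (lower bound: χ ≥ ω).
The clique on [11, 16, 18] has size 3, forcing χ ≥ 3, and the coloring below uses 3 colors, so χ(G) = 3.
A valid 3-coloring: color 1: [9, 11, 13, 14, 15]; color 2: [8, 12, 16, 17]; color 3: [10, 18, 19].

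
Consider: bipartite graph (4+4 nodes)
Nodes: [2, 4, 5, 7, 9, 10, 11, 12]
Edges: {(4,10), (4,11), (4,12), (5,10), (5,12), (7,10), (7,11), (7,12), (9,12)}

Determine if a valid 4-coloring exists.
A valid 4-coloring: color 1: [2, 10, 11, 12]; color 2: [4, 5, 7, 9].
(χ(G) = 2 ≤ 4.)

Yes, G is 4-colorable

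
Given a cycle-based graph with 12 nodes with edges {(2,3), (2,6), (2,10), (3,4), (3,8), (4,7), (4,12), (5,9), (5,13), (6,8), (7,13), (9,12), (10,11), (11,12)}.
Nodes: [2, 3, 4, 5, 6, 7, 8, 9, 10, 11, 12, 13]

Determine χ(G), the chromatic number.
χ(G) = 2

Clique number ω(G) = 2 (lower bound: χ ≥ ω).
The graph is bipartite (no odd cycle), so 2 colors suffice: χ(G) = 2.
A valid 2-coloring: color 1: [3, 5, 6, 7, 10, 12]; color 2: [2, 4, 8, 9, 11, 13].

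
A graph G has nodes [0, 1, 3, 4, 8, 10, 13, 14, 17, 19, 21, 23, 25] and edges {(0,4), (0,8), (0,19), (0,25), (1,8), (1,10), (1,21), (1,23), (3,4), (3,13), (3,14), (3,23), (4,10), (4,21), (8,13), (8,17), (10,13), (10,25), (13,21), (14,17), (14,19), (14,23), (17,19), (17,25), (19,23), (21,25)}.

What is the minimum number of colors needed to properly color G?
Clique number ω(G) = 3 (lower bound: χ ≥ ω).
The clique on [3, 14, 23] has size 3, forcing χ ≥ 3, and the coloring below uses 3 colors, so χ(G) = 3.
A valid 3-coloring: color 1: [0, 10, 17, 21, 23]; color 2: [1, 4, 13, 14, 25]; color 3: [3, 8, 19].

χ(G) = 3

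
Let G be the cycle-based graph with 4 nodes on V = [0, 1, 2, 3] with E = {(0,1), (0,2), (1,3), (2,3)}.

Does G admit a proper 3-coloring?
A valid 3-coloring: color 1: [0, 3]; color 2: [1, 2].
(χ(G) = 2 ≤ 3.)

Yes, G is 3-colorable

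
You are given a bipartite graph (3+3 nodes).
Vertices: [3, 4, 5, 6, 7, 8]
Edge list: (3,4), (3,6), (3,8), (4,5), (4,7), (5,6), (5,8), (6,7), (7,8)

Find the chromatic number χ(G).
χ(G) = 2

Clique number ω(G) = 2 (lower bound: χ ≥ ω).
The graph is bipartite (no odd cycle), so 2 colors suffice: χ(G) = 2.
A valid 2-coloring: color 1: [3, 5, 7]; color 2: [4, 6, 8].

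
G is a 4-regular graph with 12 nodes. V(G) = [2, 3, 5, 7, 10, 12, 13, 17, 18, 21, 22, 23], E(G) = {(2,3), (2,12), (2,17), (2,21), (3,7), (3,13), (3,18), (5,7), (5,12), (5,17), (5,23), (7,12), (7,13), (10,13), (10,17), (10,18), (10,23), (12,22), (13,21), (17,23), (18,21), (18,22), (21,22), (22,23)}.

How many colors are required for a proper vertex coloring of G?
χ(G) = 4

Clique number ω(G) = 3 (lower bound: χ ≥ ω).
Suppose a proper 3-coloring c exists. The clique [3, 7, 13] takes 3 distinct colors; by symmetry let c(3) = 1, c(7) = 2, c(13) = 3.
- Vertex 2: neighbors [3] already have colors [1]; try each remaining color.
- Case c(2) = 2:
  - Vertex 21: neighbors [2, 13] already have colors [2, 3] ⇒ c(21) = 1.
  - Vertex 5: neighbors [7] already have colors [2]; try each remaining color.
  - Case c(5) = 1:
    - Vertex 17: neighbors [5, 2] already have colors [1, 2] ⇒ c(17) = 3.
    - Vertex 23: neighbors [5, 17] already have colors [1, 3] ⇒ c(23) = 2.
    - Vertex 22: neighbors [21, 23] already have colors [1, 2] ⇒ c(22) = 3.
    - Vertex 12: neighbors [5, 2, 22] already have colors [1, 2, 3] — all 3 colors blocked. Contradiction.
  - Case c(5) = 3:
    - Vertex 17: neighbors [2, 5] already have colors [2, 3] ⇒ c(17) = 1.
    - Vertex 10: neighbors [17, 13] already have colors [1, 3] ⇒ c(10) = 2.
    - Vertex 23: neighbors [17, 10, 5] already have colors [1, 2, 3] — all 3 colors blocked. Contradiction.
- Case c(2) = 3:
  - Vertex 12: neighbors [7, 2] already have colors [2, 3] ⇒ c(12) = 1.
  - Vertex 5: neighbors [12, 7] already have colors [1, 2] ⇒ c(5) = 3.
  - Vertex 10: neighbors [13] already have colors [3]; try each remaining color.
  - Case c(10) = 1:
    - Vertex 23: neighbors [10, 5] already have colors [1, 3] ⇒ c(23) = 2.
    - Vertex 17: neighbors [10, 23, 2] already have colors [1, 2, 3] — all 3 colors blocked. Contradiction.
  - Case c(10) = 2:
    - Vertex 18: neighbors [3, 10] already have colors [1, 2] ⇒ c(18) = 3.
    - Vertex 22: neighbors [12, 18] already have colors [1, 3] ⇒ c(22) = 2.
    - Vertex 17: neighbors [10, 2] already have colors [2, 3] ⇒ c(17) = 1.
    - Vertex 23: neighbors [17, 10, 5] already have colors [1, 2, 3] — all 3 colors blocked. Contradiction.
Every case ends in a contradiction, so G has no proper 3-coloring (χ ≥ 4).
The coloring below uses 4 colors, so χ(G) = 4.
A valid 4-coloring: color 1: [7, 17, 22]; color 2: [2, 5, 13, 18]; color 3: [3, 12, 21, 23]; color 4: [10].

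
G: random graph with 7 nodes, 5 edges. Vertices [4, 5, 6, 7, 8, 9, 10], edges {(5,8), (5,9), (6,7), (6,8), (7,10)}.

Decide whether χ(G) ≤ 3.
A valid 3-coloring: color 1: [4, 5, 6, 10]; color 2: [7, 8, 9].
(χ(G) = 2 ≤ 3.)

Yes, G is 3-colorable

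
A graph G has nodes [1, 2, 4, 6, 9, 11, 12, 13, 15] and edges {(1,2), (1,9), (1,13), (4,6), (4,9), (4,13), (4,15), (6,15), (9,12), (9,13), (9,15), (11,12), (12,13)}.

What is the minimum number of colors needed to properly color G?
Clique number ω(G) = 3 (lower bound: χ ≥ ω).
The clique on [1, 9, 13] has size 3, forcing χ ≥ 3, and the coloring below uses 3 colors, so χ(G) = 3.
A valid 3-coloring: color 1: [2, 6, 9, 11]; color 2: [13, 15]; color 3: [1, 4, 12].

χ(G) = 3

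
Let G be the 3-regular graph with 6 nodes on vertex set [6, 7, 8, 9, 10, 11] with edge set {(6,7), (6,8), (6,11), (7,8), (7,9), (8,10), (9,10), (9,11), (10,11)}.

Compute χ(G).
χ(G) = 3

Clique number ω(G) = 3 (lower bound: χ ≥ ω).
The clique on [9, 10, 11] has size 3, forcing χ ≥ 3, and the coloring below uses 3 colors, so χ(G) = 3.
A valid 3-coloring: color 1: [8, 9]; color 2: [7, 11]; color 3: [6, 10].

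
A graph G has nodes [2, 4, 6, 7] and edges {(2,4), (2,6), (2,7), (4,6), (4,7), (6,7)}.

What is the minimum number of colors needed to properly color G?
Clique number ω(G) = 4 (lower bound: χ ≥ ω).
The clique on [2, 4, 6, 7] has size 4, forcing χ ≥ 4, and the coloring below uses 4 colors, so χ(G) = 4.
A valid 4-coloring: color 1: [6]; color 2: [7]; color 3: [4]; color 4: [2].

χ(G) = 4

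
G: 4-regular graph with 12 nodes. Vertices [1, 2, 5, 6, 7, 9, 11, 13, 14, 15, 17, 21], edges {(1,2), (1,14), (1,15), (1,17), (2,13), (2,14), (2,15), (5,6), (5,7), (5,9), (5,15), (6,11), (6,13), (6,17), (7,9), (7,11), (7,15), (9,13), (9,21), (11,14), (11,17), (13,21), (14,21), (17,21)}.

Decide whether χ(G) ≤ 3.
Yes, G is 3-colorable

A valid 3-coloring: color 1: [1, 5, 11, 13]; color 2: [9, 14, 15, 17]; color 3: [2, 6, 7, 21].
(χ(G) = 3 ≤ 3.)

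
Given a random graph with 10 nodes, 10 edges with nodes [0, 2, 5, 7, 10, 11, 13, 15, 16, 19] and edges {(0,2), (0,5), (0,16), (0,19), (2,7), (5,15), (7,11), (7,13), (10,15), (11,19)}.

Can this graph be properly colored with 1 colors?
No, G is not 1-colorable

Edge (0,16) forces its endpoints to differ, so 1 color is not enough.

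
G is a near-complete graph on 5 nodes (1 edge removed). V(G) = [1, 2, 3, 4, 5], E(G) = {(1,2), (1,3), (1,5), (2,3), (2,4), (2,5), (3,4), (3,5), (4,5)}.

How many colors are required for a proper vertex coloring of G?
Clique number ω(G) = 4 (lower bound: χ ≥ ω).
The clique on [1, 2, 3, 5] has size 4, forcing χ ≥ 4, and the coloring below uses 4 colors, so χ(G) = 4.
A valid 4-coloring: color 1: [2]; color 2: [5]; color 3: [3]; color 4: [1, 4].

χ(G) = 4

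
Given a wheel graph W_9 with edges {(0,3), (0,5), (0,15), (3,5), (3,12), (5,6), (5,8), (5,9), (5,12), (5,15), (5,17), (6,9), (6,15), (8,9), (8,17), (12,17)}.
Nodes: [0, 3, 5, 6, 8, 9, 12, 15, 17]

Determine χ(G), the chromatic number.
Clique number ω(G) = 3 (lower bound: χ ≥ ω).
The clique on [0, 3, 5] has size 3, forcing χ ≥ 3, and the coloring below uses 3 colors, so χ(G) = 3.
A valid 3-coloring: color 1: [5]; color 2: [0, 6, 8, 12]; color 3: [3, 9, 15, 17].

χ(G) = 3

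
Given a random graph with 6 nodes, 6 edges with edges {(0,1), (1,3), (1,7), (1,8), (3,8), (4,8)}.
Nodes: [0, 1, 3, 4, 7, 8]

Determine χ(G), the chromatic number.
Clique number ω(G) = 3 (lower bound: χ ≥ ω).
The clique on [1, 3, 8] has size 3, forcing χ ≥ 3, and the coloring below uses 3 colors, so χ(G) = 3.
A valid 3-coloring: color 1: [1, 4]; color 2: [0, 7, 8]; color 3: [3].

χ(G) = 3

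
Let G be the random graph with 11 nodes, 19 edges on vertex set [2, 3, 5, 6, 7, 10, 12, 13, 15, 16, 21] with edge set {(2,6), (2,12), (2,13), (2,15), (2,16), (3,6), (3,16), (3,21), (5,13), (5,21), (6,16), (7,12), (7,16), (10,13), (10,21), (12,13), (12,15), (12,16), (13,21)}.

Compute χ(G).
Clique number ω(G) = 3 (lower bound: χ ≥ ω).
The clique on [2, 12, 16] has size 3, forcing χ ≥ 3, and the coloring below uses 3 colors, so χ(G) = 3.
A valid 3-coloring: color 1: [13, 15, 16]; color 2: [2, 3, 5, 7, 10]; color 3: [6, 12, 21].

χ(G) = 3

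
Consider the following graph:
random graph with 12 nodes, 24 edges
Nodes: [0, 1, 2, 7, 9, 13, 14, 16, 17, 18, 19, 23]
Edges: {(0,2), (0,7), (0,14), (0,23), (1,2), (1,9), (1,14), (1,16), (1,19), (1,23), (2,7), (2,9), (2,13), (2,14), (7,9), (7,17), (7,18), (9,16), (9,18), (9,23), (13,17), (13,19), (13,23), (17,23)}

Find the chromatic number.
χ(G) = 4

Clique number ω(G) = 3 (lower bound: χ ≥ ω).
Odd cycle [14, 0, 7, 9, 1] needs 3 colors (χ ≥ 3).
Vertex 2 is adjacent to every vertex of [0, 1, 7, 9, 14], which already need 3 colors among themselves, so 2 needs a new color (χ ≥ 4).
The coloring below uses 4 colors, so χ(G) = 4.
A valid 4-coloring: color 1: [9, 14, 17, 19]; color 2: [1, 7, 13]; color 3: [2, 16, 18, 23]; color 4: [0].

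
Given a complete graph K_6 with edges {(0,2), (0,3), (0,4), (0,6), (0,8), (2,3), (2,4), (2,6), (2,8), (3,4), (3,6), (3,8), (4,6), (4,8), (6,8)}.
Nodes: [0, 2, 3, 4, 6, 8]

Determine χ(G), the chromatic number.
χ(G) = 6

Clique number ω(G) = 6 (lower bound: χ ≥ ω).
The clique on [0, 2, 3, 4, 6, 8] has size 6, forcing χ ≥ 6, and the coloring below uses 6 colors, so χ(G) = 6.
A valid 6-coloring: color 1: [3]; color 2: [2]; color 3: [8]; color 4: [6]; color 5: [4]; color 6: [0].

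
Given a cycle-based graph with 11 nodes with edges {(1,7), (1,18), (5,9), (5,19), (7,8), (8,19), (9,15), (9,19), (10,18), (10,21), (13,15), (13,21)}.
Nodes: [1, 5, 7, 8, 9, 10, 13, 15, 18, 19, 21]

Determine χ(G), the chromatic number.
Clique number ω(G) = 3 (lower bound: χ ≥ ω).
The clique on [5, 9, 19] has size 3, forcing χ ≥ 3, and the coloring below uses 3 colors, so χ(G) = 3.
A valid 3-coloring: color 1: [7, 15, 18, 19, 21]; color 2: [1, 8, 9, 10, 13]; color 3: [5].

χ(G) = 3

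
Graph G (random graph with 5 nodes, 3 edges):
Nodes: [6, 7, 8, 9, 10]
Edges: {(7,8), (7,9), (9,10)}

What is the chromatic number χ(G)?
χ(G) = 2

Clique number ω(G) = 2 (lower bound: χ ≥ ω).
The graph is bipartite (no odd cycle), so 2 colors suffice: χ(G) = 2.
A valid 2-coloring: color 1: [6, 7, 10]; color 2: [8, 9].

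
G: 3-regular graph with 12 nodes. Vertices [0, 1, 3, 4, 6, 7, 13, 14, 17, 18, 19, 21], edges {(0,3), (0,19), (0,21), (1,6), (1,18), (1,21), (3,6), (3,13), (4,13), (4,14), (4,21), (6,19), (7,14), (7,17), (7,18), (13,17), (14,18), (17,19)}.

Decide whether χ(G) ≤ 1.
No, G is not 1-colorable

The clique on vertices [7, 14, 18] has size 3 > 1, so it alone needs 3 colors.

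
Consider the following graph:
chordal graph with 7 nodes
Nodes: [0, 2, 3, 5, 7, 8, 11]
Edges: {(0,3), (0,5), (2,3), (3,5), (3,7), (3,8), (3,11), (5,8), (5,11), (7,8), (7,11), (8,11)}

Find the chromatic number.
Clique number ω(G) = 4 (lower bound: χ ≥ ω).
The clique on [3, 5, 8, 11] has size 4, forcing χ ≥ 4, and the coloring below uses 4 colors, so χ(G) = 4.
A valid 4-coloring: color 1: [3]; color 2: [2, 5, 7]; color 3: [0, 8]; color 4: [11].

χ(G) = 4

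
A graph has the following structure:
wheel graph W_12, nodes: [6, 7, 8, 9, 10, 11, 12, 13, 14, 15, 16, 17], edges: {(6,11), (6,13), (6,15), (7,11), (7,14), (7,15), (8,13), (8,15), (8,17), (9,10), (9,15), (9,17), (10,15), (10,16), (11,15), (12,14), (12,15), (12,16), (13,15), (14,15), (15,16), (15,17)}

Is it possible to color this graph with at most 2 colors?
The clique on vertices [6, 11, 15] has size 3 > 2, so it alone needs 3 colors.

No, G is not 2-colorable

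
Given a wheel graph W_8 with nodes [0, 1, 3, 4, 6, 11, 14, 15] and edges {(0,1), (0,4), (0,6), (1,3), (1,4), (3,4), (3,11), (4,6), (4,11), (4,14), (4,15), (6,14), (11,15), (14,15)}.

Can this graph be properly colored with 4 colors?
Yes, G is 4-colorable

A valid 4-coloring: color 1: [4]; color 2: [1, 11, 14]; color 3: [0, 3, 15]; color 4: [6].
(χ(G) = 4 ≤ 4.)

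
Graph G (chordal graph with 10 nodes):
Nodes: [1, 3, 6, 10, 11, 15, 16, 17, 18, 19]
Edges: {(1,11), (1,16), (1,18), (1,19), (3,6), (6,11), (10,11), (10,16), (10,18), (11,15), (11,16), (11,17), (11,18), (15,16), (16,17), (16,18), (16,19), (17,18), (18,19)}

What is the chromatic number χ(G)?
χ(G) = 4

Clique number ω(G) = 4 (lower bound: χ ≥ ω).
The clique on [1, 11, 16, 18] has size 4, forcing χ ≥ 4, and the coloring below uses 4 colors, so χ(G) = 4.
A valid 4-coloring: color 1: [3, 11, 19]; color 2: [6, 16]; color 3: [15, 18]; color 4: [1, 10, 17].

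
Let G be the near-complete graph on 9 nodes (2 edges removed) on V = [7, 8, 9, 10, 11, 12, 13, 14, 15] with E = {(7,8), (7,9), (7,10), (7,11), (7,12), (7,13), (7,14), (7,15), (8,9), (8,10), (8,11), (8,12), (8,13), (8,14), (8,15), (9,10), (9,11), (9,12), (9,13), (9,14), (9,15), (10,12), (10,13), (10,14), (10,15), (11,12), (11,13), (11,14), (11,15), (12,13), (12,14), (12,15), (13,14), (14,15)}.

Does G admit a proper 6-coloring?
No, G is not 6-colorable

The clique on vertices [7, 8, 9, 10, 12, 13, 14] has size 7 > 6, so it alone needs 7 colors.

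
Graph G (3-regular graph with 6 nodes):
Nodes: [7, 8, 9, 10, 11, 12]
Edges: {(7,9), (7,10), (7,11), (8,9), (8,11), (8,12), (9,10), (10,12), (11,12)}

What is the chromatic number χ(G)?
Clique number ω(G) = 3 (lower bound: χ ≥ ω).
The clique on [8, 11, 12] has size 3, forcing χ ≥ 3, and the coloring below uses 3 colors, so χ(G) = 3.
A valid 3-coloring: color 1: [8, 10]; color 2: [9, 11]; color 3: [7, 12].

χ(G) = 3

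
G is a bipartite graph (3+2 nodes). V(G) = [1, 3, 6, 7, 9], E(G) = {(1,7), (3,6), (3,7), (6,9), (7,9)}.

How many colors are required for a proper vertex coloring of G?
Clique number ω(G) = 2 (lower bound: χ ≥ ω).
The graph is bipartite (no odd cycle), so 2 colors suffice: χ(G) = 2.
A valid 2-coloring: color 1: [6, 7]; color 2: [1, 3, 9].

χ(G) = 2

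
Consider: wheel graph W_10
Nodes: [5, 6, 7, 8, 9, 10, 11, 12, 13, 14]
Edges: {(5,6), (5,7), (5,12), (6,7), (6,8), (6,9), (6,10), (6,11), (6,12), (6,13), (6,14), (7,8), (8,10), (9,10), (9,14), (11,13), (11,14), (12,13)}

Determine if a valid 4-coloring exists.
Yes, G is 4-colorable

A valid 4-coloring: color 1: [6]; color 2: [5, 8, 13, 14]; color 3: [7, 10, 11, 12]; color 4: [9].
(χ(G) = 4 ≤ 4.)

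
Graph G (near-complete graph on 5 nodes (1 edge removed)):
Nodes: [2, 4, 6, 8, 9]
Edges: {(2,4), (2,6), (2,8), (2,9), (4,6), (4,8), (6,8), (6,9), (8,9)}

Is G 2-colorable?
No, G is not 2-colorable

The clique on vertices [2, 6, 8, 9] has size 4 > 2, so it alone needs 4 colors.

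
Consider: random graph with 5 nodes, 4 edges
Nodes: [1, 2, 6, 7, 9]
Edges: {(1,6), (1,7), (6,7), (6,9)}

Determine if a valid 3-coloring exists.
Yes, G is 3-colorable

A valid 3-coloring: color 1: [2, 6]; color 2: [7, 9]; color 3: [1].
(χ(G) = 3 ≤ 3.)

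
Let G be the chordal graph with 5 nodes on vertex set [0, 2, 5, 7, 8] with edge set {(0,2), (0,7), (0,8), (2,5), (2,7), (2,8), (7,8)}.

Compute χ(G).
χ(G) = 4

Clique number ω(G) = 4 (lower bound: χ ≥ ω).
The clique on [0, 2, 7, 8] has size 4, forcing χ ≥ 4, and the coloring below uses 4 colors, so χ(G) = 4.
A valid 4-coloring: color 1: [2]; color 2: [5, 8]; color 3: [0]; color 4: [7].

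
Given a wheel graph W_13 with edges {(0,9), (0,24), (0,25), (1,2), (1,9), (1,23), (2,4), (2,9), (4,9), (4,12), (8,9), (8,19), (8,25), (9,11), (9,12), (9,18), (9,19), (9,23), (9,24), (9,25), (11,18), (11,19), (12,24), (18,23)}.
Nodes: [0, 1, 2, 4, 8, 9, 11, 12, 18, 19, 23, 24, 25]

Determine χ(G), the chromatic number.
Clique number ω(G) = 3 (lower bound: χ ≥ ω).
The clique on [0, 9, 24] has size 3, forcing χ ≥ 3, and the coloring below uses 3 colors, so χ(G) = 3.
A valid 3-coloring: color 1: [9]; color 2: [1, 4, 18, 19, 24, 25]; color 3: [0, 2, 8, 11, 12, 23].

χ(G) = 3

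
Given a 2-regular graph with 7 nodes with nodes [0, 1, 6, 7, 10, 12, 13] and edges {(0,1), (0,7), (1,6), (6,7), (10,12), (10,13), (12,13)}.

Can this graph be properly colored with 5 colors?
A valid 5-coloring: color 1: [0, 6, 13]; color 2: [1, 7, 10]; color 3: [12].
(χ(G) = 3 ≤ 5.)

Yes, G is 5-colorable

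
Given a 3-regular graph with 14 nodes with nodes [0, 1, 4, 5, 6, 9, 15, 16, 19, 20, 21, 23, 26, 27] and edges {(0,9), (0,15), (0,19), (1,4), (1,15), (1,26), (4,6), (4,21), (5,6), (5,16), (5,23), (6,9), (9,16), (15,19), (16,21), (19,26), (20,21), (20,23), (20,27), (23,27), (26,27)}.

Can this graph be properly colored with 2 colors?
No, G is not 2-colorable

The clique on vertices [0, 15, 19] has size 3 > 2, so it alone needs 3 colors.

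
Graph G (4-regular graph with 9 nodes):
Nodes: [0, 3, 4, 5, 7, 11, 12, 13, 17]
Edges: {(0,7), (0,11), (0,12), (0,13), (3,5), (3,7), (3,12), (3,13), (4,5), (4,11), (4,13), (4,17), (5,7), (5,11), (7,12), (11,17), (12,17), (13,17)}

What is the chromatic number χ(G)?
χ(G) = 4

Clique number ω(G) = 3 (lower bound: χ ≥ ω).
Suppose a proper 3-coloring c exists. The clique [0, 7, 12] takes 3 distinct colors; by symmetry let c(0) = 1, c(7) = 2, c(12) = 3.
- Vertex 3: neighbors [7, 12] already have colors [2, 3] ⇒ c(3) = 1.
- Vertex 5: neighbors [3, 7] already have colors [1, 2] ⇒ c(5) = 3.
- Vertex 11: neighbors [0, 5] already have colors [1, 3] ⇒ c(11) = 2.
- Vertex 4: neighbors [11, 5] already have colors [2, 3] ⇒ c(4) = 1.
- Vertex 17: neighbors [4, 11, 12] already have colors [1, 2, 3] — all 3 colors blocked. Contradiction.
The forced assignments end in a contradiction, so G has no proper 3-coloring (χ ≥ 4).
The coloring below uses 4 colors, so χ(G) = 4.
A valid 4-coloring: color 1: [7, 11, 13]; color 2: [0, 3, 17]; color 3: [5, 12]; color 4: [4].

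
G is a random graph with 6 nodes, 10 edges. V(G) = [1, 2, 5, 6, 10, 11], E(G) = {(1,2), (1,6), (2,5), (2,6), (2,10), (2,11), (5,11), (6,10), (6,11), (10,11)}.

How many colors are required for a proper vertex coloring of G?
Clique number ω(G) = 4 (lower bound: χ ≥ ω).
The clique on [2, 6, 10, 11] has size 4, forcing χ ≥ 4, and the coloring below uses 4 colors, so χ(G) = 4.
A valid 4-coloring: color 1: [2]; color 2: [5, 6]; color 3: [1, 11]; color 4: [10].

χ(G) = 4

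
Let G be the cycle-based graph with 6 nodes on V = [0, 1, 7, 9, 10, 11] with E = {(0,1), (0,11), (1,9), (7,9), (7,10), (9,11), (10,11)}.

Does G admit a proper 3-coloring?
Yes, G is 3-colorable

A valid 3-coloring: color 1: [1, 7, 11]; color 2: [0, 9, 10].
(χ(G) = 2 ≤ 3.)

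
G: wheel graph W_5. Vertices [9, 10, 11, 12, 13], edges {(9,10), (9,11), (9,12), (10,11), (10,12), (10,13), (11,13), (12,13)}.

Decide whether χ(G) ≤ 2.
No, G is not 2-colorable

The clique on vertices [9, 10, 11] has size 3 > 2, so it alone needs 3 colors.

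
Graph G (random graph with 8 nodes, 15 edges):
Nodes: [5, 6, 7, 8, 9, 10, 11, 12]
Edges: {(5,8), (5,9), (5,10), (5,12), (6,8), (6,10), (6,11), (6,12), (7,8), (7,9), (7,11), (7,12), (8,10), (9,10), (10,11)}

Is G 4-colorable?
A valid 4-coloring: color 1: [10, 12]; color 2: [8, 9, 11]; color 3: [5, 6, 7].
(χ(G) = 3 ≤ 4.)

Yes, G is 4-colorable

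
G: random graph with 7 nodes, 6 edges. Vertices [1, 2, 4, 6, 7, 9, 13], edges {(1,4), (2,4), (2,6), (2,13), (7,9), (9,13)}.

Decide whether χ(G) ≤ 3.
A valid 3-coloring: color 1: [1, 2, 9]; color 2: [4, 6, 7, 13].
(χ(G) = 2 ≤ 3.)

Yes, G is 3-colorable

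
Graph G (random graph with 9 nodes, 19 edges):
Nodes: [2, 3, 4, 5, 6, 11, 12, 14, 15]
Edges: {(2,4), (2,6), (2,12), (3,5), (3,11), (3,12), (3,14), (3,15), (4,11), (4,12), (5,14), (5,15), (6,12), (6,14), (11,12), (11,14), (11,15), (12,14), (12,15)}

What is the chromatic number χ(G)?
Clique number ω(G) = 4 (lower bound: χ ≥ ω).
The clique on [3, 11, 12, 14] has size 4, forcing χ ≥ 4, and the coloring below uses 4 colors, so χ(G) = 4.
A valid 4-coloring: color 1: [5, 12]; color 2: [4, 14, 15]; color 3: [3, 6]; color 4: [2, 11].

χ(G) = 4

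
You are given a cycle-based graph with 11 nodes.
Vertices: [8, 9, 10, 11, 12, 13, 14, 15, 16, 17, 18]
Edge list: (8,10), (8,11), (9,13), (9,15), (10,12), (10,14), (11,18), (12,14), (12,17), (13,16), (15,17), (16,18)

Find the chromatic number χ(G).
χ(G) = 3

Clique number ω(G) = 3 (lower bound: χ ≥ ω).
The clique on [10, 12, 14] has size 3, forcing χ ≥ 3, and the coloring below uses 3 colors, so χ(G) = 3.
A valid 3-coloring: color 1: [9, 10, 11, 16, 17]; color 2: [8, 12, 13, 15, 18]; color 3: [14].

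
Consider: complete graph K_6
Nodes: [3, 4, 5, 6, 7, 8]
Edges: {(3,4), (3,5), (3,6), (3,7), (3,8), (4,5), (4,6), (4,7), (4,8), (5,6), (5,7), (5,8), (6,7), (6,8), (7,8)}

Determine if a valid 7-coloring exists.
A valid 7-coloring: color 1: [8]; color 2: [6]; color 3: [4]; color 4: [7]; color 5: [5]; color 6: [3].
(χ(G) = 6 ≤ 7.)

Yes, G is 7-colorable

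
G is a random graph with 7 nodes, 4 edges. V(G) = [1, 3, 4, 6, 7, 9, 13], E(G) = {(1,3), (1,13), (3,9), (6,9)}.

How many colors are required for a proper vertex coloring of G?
Clique number ω(G) = 2 (lower bound: χ ≥ ω).
The graph is bipartite (no odd cycle), so 2 colors suffice: χ(G) = 2.
A valid 2-coloring: color 1: [1, 4, 7, 9]; color 2: [3, 6, 13].

χ(G) = 2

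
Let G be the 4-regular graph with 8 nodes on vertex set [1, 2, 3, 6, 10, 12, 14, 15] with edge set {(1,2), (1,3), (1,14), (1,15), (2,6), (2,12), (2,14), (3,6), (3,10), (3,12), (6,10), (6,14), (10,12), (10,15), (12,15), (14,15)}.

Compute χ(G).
χ(G) = 3

Clique number ω(G) = 3 (lower bound: χ ≥ ω).
The clique on [1, 2, 14] has size 3, forcing χ ≥ 3, and the coloring below uses 3 colors, so χ(G) = 3.
A valid 3-coloring: color 1: [10, 14]; color 2: [2, 3, 15]; color 3: [1, 6, 12].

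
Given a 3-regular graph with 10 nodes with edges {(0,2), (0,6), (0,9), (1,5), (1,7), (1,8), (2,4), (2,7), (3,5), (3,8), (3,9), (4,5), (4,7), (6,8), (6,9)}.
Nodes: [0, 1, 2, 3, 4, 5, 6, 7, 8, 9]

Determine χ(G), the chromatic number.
Clique number ω(G) = 3 (lower bound: χ ≥ ω).
The clique on [0, 6, 9] has size 3, forcing χ ≥ 3, and the coloring below uses 3 colors, so χ(G) = 3.
A valid 3-coloring: color 1: [1, 3, 4, 6]; color 2: [0, 5, 7, 8]; color 3: [2, 9].

χ(G) = 3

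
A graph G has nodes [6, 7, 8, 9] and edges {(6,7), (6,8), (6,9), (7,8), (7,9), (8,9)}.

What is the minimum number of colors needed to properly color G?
χ(G) = 4

Clique number ω(G) = 4 (lower bound: χ ≥ ω).
The clique on [6, 7, 8, 9] has size 4, forcing χ ≥ 4, and the coloring below uses 4 colors, so χ(G) = 4.
A valid 4-coloring: color 1: [8]; color 2: [7]; color 3: [9]; color 4: [6].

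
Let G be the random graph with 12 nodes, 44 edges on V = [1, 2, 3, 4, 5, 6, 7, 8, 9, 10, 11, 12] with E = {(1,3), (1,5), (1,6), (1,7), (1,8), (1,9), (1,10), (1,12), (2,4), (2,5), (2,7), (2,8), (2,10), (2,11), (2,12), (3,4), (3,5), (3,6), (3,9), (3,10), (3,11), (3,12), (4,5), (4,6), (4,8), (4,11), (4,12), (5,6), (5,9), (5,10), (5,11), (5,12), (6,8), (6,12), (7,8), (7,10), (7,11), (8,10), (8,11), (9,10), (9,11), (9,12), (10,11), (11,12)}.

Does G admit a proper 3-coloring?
No, G is not 3-colorable

The clique on vertices [2, 7, 8, 10, 11] has size 5 > 3, so it alone needs 5 colors.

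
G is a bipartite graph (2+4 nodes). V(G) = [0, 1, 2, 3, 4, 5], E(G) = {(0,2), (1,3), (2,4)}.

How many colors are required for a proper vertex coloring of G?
Clique number ω(G) = 2 (lower bound: χ ≥ ω).
The graph is bipartite (no odd cycle), so 2 colors suffice: χ(G) = 2.
A valid 2-coloring: color 1: [1, 2, 5]; color 2: [0, 3, 4].

χ(G) = 2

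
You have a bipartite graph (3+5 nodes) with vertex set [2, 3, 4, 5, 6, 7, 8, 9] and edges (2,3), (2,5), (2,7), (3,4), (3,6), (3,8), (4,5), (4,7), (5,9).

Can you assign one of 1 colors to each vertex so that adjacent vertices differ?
Edge (5,9) forces its endpoints to differ, so 1 color is not enough.

No, G is not 1-colorable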